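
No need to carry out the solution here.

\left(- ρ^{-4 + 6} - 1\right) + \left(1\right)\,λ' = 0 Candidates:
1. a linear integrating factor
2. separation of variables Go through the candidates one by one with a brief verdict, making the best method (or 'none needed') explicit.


Method: no special technique — solved for the derivative, λ never appears on the right — this is a direct integration in ρ, not a differential-equations problem at heart.
- a linear integrating factor: the linear template holds only trivially here (the unknown is absent, so the coefficient is zero) — the method is not the natural label.
- separation of variables — separation is only trivially available — with the unknown absent from the slope this is a direct integration, not a separation problem.


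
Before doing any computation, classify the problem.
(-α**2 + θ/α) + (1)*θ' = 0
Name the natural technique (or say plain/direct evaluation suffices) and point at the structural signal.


Verdict: a linear integrating factor — linear in the unknown with genuine forcing: multiply through by the exponential of the integrated coefficient and the left side closes into one derivative.


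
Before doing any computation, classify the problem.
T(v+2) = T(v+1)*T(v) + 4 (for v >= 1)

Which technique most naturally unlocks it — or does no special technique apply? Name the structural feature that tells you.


Diagnosis: no special technique — the map from one term to the next is curved, not linear, so linear closed-form machinery does not attach.


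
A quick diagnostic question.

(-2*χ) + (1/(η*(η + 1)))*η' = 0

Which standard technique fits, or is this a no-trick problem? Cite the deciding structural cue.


Diagnosis: separation of variables — separating collects all η-dependence with the derivative and leaves all χ-dependence opposite: variables separate. A Bernoulli rewrite would carry it as the equation stands — separating the variables needs no rearrangement either.


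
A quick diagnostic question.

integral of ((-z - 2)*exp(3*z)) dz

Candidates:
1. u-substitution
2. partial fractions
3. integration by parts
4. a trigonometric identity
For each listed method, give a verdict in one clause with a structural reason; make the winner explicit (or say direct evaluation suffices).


Diagnosis: integration by parts — a polynomial factor -z - 2 multiplies exp(3*z); differentiating -z - 2 lowers its degree while exp(3*z) integrates cleanly, so parts wins.
- u-substitution: no subexpression of the integrand pairs with its own derivative as a factor — individual terms may offer their own substitutions, but any change of variable covering the whole integral would have to be constructed from outside the expression.
- partial fractions — the expression is not a ratio of polynomials that decomposes further.
- integration by parts — applicable, and directly so.
- a trigonometric identity — with no trigonometric functions present, identity rewriting has no target.


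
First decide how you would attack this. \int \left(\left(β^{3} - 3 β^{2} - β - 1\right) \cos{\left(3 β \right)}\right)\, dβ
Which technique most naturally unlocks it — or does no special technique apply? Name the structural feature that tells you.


Verdict: integration by parts — a polynomial β^{3} - 3 β^{2} - β - 1 against the kernel \cos{\left(3 β \right)} is the signature bounded-ladder case for integration by parts.


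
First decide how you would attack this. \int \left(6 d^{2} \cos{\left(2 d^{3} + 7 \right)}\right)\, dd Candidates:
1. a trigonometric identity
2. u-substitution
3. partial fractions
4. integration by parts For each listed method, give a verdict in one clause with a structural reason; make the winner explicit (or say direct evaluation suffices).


Verdict: u-substitution — gathered as a product, the integrand carries the factor 6 d^{2} — up to a constant, the derivative of the inner expression 2 d^{3} + 7 — so u = 2 d^{3} + 7 collapses the integral.
- a trigonometric identity: there is no trigonometric structure whose rewriting would simplify the integrand.
- u-substitution — a fit — the right tool for this form.
- partial fractions — the expression is not a ratio of polynomials that decomposes further.
- integration by parts — the non-polynomial partner is not one of the parts kernels — exp, sine, or cosine with a degree-1 argument, or a logarithm.


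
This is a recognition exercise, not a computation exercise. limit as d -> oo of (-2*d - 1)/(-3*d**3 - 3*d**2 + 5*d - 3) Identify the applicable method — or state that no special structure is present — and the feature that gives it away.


Method: dominant-term comparison — divide through by the highest power of d; every lower-order term dies and the dominant terms decide the limit. Viewed as a single quotient this is an ∞/∞ form — an at-infinity application of l'Hôpital's rule would also resolve it; comparing leading growth reads the answer without differentiating.


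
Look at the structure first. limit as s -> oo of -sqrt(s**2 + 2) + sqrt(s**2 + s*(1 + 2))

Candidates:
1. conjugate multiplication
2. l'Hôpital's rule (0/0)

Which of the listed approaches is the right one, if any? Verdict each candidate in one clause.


Diagnosis: conjugate multiplication — the ∞ − ∞ radical form is the exact trigger for the conjugate maneuver.
- conjugate multiplication — a fit — the right tool for this form.
- l'Hôpital's rule (0/0) — substitution produces ∞ − ∞ rather than a vanishing quotient; the rule needs a 0/0 ratio to act on.


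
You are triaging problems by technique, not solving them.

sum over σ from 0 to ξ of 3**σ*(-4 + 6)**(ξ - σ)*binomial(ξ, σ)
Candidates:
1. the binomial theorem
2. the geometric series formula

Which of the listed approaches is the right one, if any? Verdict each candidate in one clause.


Technique: the binomial theorem — the summand is term σ of a binomial expansion in 3 and (-4 + 6); the whole sum is a single power.
- the binomial theorem — applicable, and directly so.
- the geometric series formula: the ratio of consecutive terms depends on the index.


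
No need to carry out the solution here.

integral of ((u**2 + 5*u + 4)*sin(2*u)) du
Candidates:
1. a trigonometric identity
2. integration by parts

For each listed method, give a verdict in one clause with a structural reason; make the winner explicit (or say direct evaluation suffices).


Technique: integration by parts — u**2 + 5*u + 4 dies after finitely many derivatives while sin(2*u) cycles under integration — the tabular/parts setup.
- a trigonometric identity — there is no trigonometric structure whose rewriting would simplify the integrand.
- integration by parts — applies; the problem has the shape this method handles.


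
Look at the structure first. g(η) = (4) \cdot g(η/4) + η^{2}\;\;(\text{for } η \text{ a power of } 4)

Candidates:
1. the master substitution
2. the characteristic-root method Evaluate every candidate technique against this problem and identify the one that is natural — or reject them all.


Diagnosis: the master substitution — the argument shrinks by the factor 4, so measure the index on a logarithmic scale and the recursion becomes a shift.
- the master substitution: applies; the problem has the shape this method handles.
- the characteristic-root method — a divided-index call is not the fixed-shift linear shape that characteristic roots solve.


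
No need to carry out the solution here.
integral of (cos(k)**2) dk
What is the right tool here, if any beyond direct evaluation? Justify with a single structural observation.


Technique: a trigonometric identity — cos(k)**2 calls for power reduction: rewrite via double angles before any antiderivative is attempted.


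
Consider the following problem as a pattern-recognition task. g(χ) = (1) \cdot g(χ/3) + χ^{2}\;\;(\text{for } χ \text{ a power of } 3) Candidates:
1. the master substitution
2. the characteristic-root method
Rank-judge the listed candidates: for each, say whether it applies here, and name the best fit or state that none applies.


Verdict: the master substitution — treat m = log base 3 of χ as the new clock: one recursion step advances m by one while χ scales by 3.
- the master substitution — applies; the problem has the shape this method handles.
- the characteristic-root method: a divided-index call is not the fixed-shift linear shape that characteristic roots solve.


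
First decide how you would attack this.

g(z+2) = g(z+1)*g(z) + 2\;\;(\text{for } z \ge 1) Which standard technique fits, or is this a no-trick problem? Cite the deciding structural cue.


Best approach: no special technique — once the recursion is nonlinear, characteristic roots, master substitutions, and summation factors are all off the table.


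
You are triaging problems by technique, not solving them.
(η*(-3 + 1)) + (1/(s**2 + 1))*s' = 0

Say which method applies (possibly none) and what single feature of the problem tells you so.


Method: separation of variables — one side of the product carries the independent variable, the other the unknown — the textbook separation shape. One could also solve this as an exact equation; with each coefficient in its own variable, separating is the same work with fewer steps.


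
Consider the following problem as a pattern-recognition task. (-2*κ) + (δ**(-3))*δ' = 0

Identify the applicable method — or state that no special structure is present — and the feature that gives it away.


Technique: separation of variables — one side of the product carries the independent variable, the other the unknown — the textbook separation shape. The equation is exact as it stands too — a potential function exists — though separation reads the split structure directly.


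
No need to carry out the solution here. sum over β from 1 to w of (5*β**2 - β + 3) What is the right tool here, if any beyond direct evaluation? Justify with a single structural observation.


Technique: no special technique — no cancellation, no constant ratio, no binomial weights — just polynomial terms summed directly.


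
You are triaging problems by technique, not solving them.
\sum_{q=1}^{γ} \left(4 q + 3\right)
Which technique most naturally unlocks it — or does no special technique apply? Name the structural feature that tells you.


Best approach: no special technique — every summand is a constant multiple of a power of q — apply the standard power-sum identities one degree at a time.


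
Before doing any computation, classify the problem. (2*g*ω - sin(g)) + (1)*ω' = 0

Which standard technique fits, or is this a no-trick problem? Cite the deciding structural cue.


Diagnosis: a linear integrating factor — linear in the unknown with genuine forcing: multiply through by the exponential of the integrated coefficient and the left side closes into one derivative.


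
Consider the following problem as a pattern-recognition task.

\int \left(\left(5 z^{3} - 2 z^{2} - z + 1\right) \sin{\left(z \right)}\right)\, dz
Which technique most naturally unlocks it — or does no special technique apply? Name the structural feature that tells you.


Diagnosis: integration by parts — a polynomial factor 5 z^{3} - 2 z^{2} - z + 1 multiplies \sin{\left(z \right)}; differentiating 5 z^{3} - 2 z^{2} - z + 1 lowers its degree while \sin{\left(z \right)} integrates cleanly, so parts wins.


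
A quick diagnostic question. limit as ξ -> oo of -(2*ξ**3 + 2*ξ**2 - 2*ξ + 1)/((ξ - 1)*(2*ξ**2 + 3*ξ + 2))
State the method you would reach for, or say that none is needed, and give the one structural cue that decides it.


Diagnosis: dominant-term comparison — growth-rate triage: the leading powers of ξ decide the limit, everything else is noise. Viewed as a single quotient this is an ∞/∞ form — an at-infinity application of l'Hôpital's rule would also resolve it; comparing leading growth reads the answer without differentiating.


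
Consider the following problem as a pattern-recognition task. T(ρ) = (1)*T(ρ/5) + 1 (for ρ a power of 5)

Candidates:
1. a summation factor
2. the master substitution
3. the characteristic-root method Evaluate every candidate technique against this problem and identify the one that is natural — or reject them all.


Technique: the master substitution — divide-the-index recursion (ρ/5 inside the call) straightens out once the index is rewritten as 5^m.
- a summation factor — the recursion divides its index rather than shifting it — there is no previous-term chain for a summation factor to telescope.
- the master substitution: a fit — the right tool for this form.
- the characteristic-root method — a divided-index call is not the fixed-shift linear shape that characteristic roots solve.


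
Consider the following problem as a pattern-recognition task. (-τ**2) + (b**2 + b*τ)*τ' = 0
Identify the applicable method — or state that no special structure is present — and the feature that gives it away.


Best approach: the homogeneous substitution — the slope's numerator and denominator share total degree; set v = τ/b and the equation drops to separable form. Rewriting — with the variables' roles exchanged where the shape demands it — would expose a Bernoulli structure too; the homogeneous substitution simply reads the degrees directly.


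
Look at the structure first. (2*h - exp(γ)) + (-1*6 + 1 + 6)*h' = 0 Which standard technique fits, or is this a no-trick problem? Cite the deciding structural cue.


Best approach: a linear integrating factor — h enters only linearly with coefficient 2; multiply by exp of the integral of 2 and the left side becomes one derivative.


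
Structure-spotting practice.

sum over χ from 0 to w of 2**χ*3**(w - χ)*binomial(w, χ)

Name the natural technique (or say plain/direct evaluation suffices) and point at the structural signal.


Verdict: the binomial theorem — the binomial coefficients weight matched powers of 2 and 3, which is exactly the expansion of a binomial power.


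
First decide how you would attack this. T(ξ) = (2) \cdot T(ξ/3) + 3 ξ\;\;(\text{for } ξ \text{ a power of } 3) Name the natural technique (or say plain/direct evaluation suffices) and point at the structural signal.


Method: the master substitution — treat m = log base 3 of ξ as the new clock: one recursion step advances m by one while ξ scales by 3.


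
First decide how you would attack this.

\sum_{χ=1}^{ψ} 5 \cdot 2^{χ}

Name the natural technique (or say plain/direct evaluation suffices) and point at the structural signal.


Method: the geometric series formula — check a ratio of consecutive terms: it is 2, independent of the index, so the geometric formula closes the sum.


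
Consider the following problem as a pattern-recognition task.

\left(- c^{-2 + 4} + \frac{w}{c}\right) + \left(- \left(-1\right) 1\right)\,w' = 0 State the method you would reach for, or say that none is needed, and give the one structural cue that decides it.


Best approach: a linear integrating factor — linear in the unknown with genuine forcing: multiply through by the exponential of the integrated coefficient and the left side closes into one derivative.


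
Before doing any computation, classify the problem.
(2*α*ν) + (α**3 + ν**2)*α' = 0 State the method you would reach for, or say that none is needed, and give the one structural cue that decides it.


Technique: the exact-equation method — because the two cross partials coincide, the form is conservative as written — recover its potential in (ν, α).


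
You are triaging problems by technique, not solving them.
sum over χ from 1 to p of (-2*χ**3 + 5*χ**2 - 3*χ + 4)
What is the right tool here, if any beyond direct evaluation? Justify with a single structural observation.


Verdict: no special technique — recognize the absence of structure: constant-multiple powers of χ summed plainly, no special method required.


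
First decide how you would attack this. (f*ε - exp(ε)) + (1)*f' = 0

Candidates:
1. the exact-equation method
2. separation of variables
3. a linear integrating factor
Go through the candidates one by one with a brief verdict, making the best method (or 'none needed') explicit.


Best approach: a linear integrating factor — the equation is linear in f with coefficient ε; multiplying by the integrating factor exp(∫ε) makes the left side a perfect derivative.
- the exact-equation method — the mixed-partials test fails on this split — it is not an exact differential as presented.
- separation of variables: the two dependences do not factor apart.
- a linear integrating factor: yes — fits the structure here.


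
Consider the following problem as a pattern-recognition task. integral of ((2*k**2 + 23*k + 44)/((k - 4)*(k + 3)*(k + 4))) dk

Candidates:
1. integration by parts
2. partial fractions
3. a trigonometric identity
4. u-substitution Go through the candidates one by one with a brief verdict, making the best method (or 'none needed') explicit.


Verdict: partial fractions — the bottom factors while the top stays lower-degree — split into simple fractions and integrate piece by piece.
- integration by parts — there is no nonconstant-polynomial-times-kernel split with an exp, sine, cosine (degree-1 argument), or logarithm partner.
- partial fractions — applies; the problem has the shape this method handles.
- a trigonometric identity: with no trigonometric functions present, identity rewriting has no target.
- u-substitution: no subexpression of the integrand serves as a whole-integral substitution inner — individual terms may offer their own, but none carries its derivative as a factor of the full integrand; a working change of variable would have to be constructed from outside the expression.


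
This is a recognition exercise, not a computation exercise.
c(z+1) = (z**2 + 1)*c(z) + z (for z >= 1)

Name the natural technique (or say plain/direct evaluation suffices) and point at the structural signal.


Best approach: a summation factor — first-order, linear, moving coefficient z**2 + 1: the discrete analogue of an integrating factor handles it.


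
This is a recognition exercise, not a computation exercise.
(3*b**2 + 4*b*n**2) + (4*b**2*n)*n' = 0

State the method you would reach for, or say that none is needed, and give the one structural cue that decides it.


Verdict: the exact-equation method — the mixed-partials test passes for 3*b**2 + 4*b*n**2 and 4*b**2*n, so a potential function exists as presented.


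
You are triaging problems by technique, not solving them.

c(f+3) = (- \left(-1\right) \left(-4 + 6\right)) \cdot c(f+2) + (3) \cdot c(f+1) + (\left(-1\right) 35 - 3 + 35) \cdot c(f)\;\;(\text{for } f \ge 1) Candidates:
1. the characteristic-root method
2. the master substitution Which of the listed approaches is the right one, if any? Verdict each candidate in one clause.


Technique: the characteristic-root method — every coefficient is a fixed number and the forcing is zero — substitute r^f and read off the root equation.
- the characteristic-root method: applies; the problem has the shape this method handles.
- the master substitution — no fixed divisor shrinks the index between calls.


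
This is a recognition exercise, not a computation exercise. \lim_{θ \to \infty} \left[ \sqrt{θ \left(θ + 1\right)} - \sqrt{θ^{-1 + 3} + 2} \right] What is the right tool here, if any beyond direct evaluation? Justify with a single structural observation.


Technique: conjugate multiplication — both pieces blow up but their difference is finite; the conjugate trick rationalizes \sqrt{θ \left(θ + 1\right)} - \sqrt{θ^{-1 + 3} + 2}.


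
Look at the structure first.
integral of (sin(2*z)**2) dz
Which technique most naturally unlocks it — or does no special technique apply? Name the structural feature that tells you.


Diagnosis: a trigonometric identity — sin(2*z)**2 is an even power — the power-reduction identity rewrites it into first-degree cosines.


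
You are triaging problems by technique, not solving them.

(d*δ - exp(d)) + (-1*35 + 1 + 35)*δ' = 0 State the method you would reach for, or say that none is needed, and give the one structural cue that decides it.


Method: a linear integrating factor — the equation is linear in δ with coefficient d; multiplying by the integrating factor exp(∫d) makes the left side a perfect derivative.


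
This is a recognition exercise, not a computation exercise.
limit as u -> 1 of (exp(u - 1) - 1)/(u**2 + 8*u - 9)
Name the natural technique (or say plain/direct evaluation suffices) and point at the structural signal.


Technique: l'Hôpital's rule (0/0) — both numerator and denominator vanish at 1: the genuine 0/0 indeterminate that l'Hôpital exists for. The standard small-argument limits would also carry it; the rule is the systematic route.


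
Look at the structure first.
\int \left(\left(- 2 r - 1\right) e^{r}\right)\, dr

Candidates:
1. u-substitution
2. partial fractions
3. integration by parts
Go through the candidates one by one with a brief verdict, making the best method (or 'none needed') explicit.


Diagnosis: integration by parts — differentiate - 2 r - 1, integrate e^{r}: each pass lowers the polynomial degree, so parts terminates.
- u-substitution — no subexpression of the integrand serves as a whole-integral substitution inner — individual terms may offer their own, but none carries its derivative as a factor of the full integrand; a working change of variable would have to be constructed from outside the expression.
- partial fractions: the expression is not a ratio of polynomials that decomposes further.
- integration by parts: a fit — the right tool for this form.


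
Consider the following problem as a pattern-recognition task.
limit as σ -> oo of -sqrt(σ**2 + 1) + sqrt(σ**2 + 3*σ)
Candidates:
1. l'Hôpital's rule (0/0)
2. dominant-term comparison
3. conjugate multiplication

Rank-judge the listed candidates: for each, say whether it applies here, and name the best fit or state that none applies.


Method: conjugate multiplication — sqrt(σ**2 + 3*σ) and sqrt(σ**2 + 1) both blow up, but their difference is tame once the conjugate rationalizes it.
- l'Hôpital's rule (0/0) — the expression is a difference driving to ∞ − ∞, not a 0/0 quotient — there is no ratio for the rule to differentiate.
- dominant-term comparison — no ranking of term growth rates resolves the limit here.
- conjugate multiplication: yes, a natural case for it.


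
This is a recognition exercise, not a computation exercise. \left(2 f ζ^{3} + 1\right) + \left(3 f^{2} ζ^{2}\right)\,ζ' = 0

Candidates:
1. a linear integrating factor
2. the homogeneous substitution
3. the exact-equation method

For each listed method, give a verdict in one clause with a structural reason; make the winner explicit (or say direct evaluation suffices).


Technique: the exact-equation method — because the two cross partials coincide, the form is conservative as written — recover its potential in (f, ζ).
- a linear integrating factor: the unknown enters nonlinearly (through a power, a denominator, or a transcendental function), which the linear integrating-factor recipe cannot absorb as-is — any repair would come from a preliminary substitution, not the factor.
- the homogeneous substitution: the slope changes under joint rescaling, failing the degree-zero test.
- the exact-equation method — applicable, and directly so.


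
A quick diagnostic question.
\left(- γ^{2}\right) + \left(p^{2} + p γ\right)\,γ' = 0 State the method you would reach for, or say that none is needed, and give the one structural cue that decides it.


Verdict: the homogeneous substitution — scaling p and γ together leaves the slope fixed — it depends only on γ/p, so substitute the ratio. Suitably rearranged — at times with the variables' roles exchanged — this doubles as a Bernoulli equation; the homogeneous reading needs no such setup.


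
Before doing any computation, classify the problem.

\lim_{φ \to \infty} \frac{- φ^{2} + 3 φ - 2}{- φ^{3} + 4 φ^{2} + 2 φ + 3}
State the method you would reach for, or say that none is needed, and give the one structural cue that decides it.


Best approach: dominant-term comparison — at large φ only the top-degree terms survive; compare the leading terms and the limit falls out. l'Hôpital's at-infinity variant applies to the expression viewed as a single quotient; the leading-term comparison is the direct route.


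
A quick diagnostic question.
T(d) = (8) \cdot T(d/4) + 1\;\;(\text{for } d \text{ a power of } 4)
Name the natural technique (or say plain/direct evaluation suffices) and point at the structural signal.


Method: the master substitution — the argument shrinks by the factor 4, so measure the index on a logarithmic scale and the recursion becomes a shift.


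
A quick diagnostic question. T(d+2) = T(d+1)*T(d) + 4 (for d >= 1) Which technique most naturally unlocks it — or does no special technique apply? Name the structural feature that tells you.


Technique: no special technique — the unknown sequence enters the update nonlinearly, so no linear method fits the recurrence as written — direct iteration remains.


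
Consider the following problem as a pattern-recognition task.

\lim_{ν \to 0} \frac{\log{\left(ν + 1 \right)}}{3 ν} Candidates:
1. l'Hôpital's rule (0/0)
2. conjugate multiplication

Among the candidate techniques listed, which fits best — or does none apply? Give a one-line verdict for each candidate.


Technique: l'Hôpital's rule (0/0) — substituting 0 gives 0 over 0; differentiate top and bottom once and re-evaluate. One could equally expand both pieces locally and compare leading terms; the rule does that in one stroke.
- l'Hôpital's rule (0/0) — a fit — the right tool for this form.
- conjugate multiplication: multiplying by a conjugate would not remove any indeterminacy here.


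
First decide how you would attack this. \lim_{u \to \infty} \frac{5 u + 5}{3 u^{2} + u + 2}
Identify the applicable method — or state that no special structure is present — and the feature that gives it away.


Verdict: dominant-term comparison — growth-rate triage: the leading powers of u decide the limit, everything else is noise. As a single quotient, the ∞/∞ shape would yield to repeated differentiation as well — the growth comparison gets there in one look.


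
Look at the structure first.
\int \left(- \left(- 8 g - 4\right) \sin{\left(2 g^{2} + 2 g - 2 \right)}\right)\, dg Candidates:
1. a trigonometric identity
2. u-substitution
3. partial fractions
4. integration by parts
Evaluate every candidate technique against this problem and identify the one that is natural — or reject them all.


Verdict: u-substitution — collected, the integrand has one factor that is, up to a constant, the derivative of an inner expression the rest depends on — substitute for that inner expression.
- a trigonometric identity — there is no trigonometric structure whose rewriting would simplify the integrand.
- u-substitution: a fit — the right tool for this form.
- partial fractions — there is no rational-function structure to decompose.
- integration by parts: a polynomial factor is present, but its partner is not an exp, sine, or cosine of a degree-1 argument, nor a logarithm.


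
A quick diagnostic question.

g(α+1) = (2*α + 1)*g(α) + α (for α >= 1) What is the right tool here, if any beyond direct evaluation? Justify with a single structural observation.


Diagnosis: a summation factor — first-order linear but the coefficient 2*α + 1 moves with the index — divide by the cumulative product and telescope.


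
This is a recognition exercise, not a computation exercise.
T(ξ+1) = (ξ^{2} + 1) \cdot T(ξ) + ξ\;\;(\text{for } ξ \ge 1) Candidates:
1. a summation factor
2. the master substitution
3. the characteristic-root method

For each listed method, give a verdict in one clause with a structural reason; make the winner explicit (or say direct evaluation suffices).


Method: a summation factor — one step of memory with a weight ξ^{2} + 1 that changes as the index grows — the summation-factor construction is built for this.
- a summation factor: applies; the problem has the shape this method handles.
- the master substitution: no fixed divisor shrinks the index between calls.
- the characteristic-root method: the coefficients vary with the index, breaking the constant-coefficient structure the method needs.


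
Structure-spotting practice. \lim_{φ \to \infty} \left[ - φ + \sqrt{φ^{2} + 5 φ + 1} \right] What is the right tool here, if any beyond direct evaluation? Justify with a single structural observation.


Technique: conjugate multiplication — the difference \sqrt{φ^{2} + 5 φ + 1} - φ is an ∞ − ∞ stalemate; its conjugate partner breaks the tie.


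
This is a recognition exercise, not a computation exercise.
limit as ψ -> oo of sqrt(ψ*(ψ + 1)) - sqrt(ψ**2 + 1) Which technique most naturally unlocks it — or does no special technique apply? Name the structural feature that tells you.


Diagnosis: conjugate multiplication — this difference gives up after one conjugate multiplication — the radical structure cancels against its conjugate.


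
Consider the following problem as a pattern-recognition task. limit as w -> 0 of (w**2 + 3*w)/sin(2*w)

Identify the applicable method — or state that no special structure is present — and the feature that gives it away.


Technique: l'Hôpital's rule (0/0) — numerator and denominator both vanish at 0 — a genuine 0/0 form, which is exactly when l'Hôpital applies. Expanding numerator and denominator to first order gives the same value — the rule automates exactly that.


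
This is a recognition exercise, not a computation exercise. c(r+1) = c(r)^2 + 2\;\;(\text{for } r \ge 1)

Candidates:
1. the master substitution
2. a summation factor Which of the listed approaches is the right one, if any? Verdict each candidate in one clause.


Verdict: no special technique — the unknown sequence enters the update nonlinearly, so no linear method fits the recurrence as written — direct iteration remains.
- the master substitution — the recursion steps by a constant offset, so exponential reindexing is pointless.
- a summation factor: no summation factor applies — the rule is not linear in the sequence values.


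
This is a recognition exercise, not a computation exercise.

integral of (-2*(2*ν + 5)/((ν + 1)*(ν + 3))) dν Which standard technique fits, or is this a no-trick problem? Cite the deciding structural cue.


Technique: partial fractions — the bottom factors while the top stays lower-degree — split into simple fractions and integrate piece by piece.


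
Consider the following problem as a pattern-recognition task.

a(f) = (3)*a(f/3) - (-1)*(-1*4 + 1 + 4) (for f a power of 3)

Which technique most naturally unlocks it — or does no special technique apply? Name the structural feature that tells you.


Best approach: the master substitution — the call at f/3 makes this multiplicative recursion; the master-style substitution converts it to additive.


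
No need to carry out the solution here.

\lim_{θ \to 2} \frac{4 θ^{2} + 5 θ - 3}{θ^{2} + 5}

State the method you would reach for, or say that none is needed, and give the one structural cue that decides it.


Diagnosis: no special technique — no denominator vanishes and nothing blows up at 2: direct substitution is the whole computation.


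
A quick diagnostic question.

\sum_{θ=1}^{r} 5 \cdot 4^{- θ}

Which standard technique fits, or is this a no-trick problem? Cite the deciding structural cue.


Verdict: the geometric series formula — consecutive terms stand in a fixed index-free ratio — the geometric sum formula closes it.


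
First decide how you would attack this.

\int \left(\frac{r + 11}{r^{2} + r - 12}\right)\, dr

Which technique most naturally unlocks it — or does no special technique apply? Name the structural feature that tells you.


Verdict: partial fractions — the factorization of r^{2} + r - 12 is the whole battle; after it, each term is a table integral.


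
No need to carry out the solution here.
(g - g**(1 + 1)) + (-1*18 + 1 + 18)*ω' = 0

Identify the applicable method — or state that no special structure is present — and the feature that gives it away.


Technique: no special technique — the slope is a pure function of g; integrate both sides and be done.


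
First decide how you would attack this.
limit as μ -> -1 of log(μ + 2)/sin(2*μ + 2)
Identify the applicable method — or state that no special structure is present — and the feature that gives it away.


Best approach: l'Hôpital's rule (0/0) — both numerator and denominator vanish at -1: the genuine 0/0 indeterminate that l'Hôpital exists for. Known elementary limits would finish this too — the rule just bypasses the case analysis.


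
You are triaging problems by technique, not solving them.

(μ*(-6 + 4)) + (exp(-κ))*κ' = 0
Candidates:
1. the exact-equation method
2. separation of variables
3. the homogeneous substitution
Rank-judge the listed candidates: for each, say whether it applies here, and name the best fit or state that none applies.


Diagnosis: separation of variables — all dependence on the two variables factors apart, the defining separable shape.
- the exact-equation method — with no real cross-dependence between the variables, the exact-equation machinery is a detour rather than the natural reading.
- separation of variables — a fit — the right tool for this form.
- the homogeneous substitution — the ratio of the variables does not determine the slope.


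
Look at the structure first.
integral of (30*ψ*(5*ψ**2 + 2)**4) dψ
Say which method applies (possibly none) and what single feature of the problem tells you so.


Method: u-substitution — structure check: outer function, inner expression 5*ψ**2 + 2, inner derivative as a factor — the classic u = 5*ψ**2 + 2 pattern. A patient expand-and-integrate also lands it; recognizing the inner expression is the shortcut.


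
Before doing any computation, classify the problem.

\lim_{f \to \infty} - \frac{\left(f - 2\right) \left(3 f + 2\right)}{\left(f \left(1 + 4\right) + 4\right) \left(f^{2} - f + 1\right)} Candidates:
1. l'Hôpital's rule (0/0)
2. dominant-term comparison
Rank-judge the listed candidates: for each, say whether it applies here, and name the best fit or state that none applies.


Best approach: dominant-term comparison — divide through by the highest power of f; every lower-order term dies and the dominant terms decide the limit.
- l'Hôpital's rule (0/0) — no 0/0 form appears: written as one quotient, top and bottom both grow without bound, and the ratio is decided by their leading terms.
- dominant-term comparison: a fit — the right tool for this form.


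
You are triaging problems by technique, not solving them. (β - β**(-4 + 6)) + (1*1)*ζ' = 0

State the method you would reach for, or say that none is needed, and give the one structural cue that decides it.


Diagnosis: no special technique — with ζ absent the equation is not coupled at all: direct integration in β.


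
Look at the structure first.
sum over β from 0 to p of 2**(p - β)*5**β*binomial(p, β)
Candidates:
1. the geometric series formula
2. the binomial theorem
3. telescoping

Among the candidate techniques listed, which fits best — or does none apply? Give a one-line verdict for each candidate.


Method: the binomial theorem — binomial coefficients against complementary powers of 5 and 2: recognize the binomial expansion and resum.
- the geometric series formula: dividing successive terms gives an index-dependent quantity, not a constant.
- the binomial theorem: a fit — the right tool for this form.
- telescoping: neither a shifted-difference shape nor integer-spaced poles are present.


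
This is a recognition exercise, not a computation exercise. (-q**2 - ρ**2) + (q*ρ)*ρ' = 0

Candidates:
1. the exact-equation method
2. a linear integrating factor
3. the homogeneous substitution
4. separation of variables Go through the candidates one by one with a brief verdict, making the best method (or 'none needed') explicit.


Best approach: the homogeneous substitution — solved for the derivative, the right side is unchanged under scaling q and ρ together — it depends only on the ratio ρ/q, so substitute a single ratio variable. A Bernoulli substitution is a fair alternative on this equation directly; the homogeneous reading takes it as given.
- the exact-equation method: the mixed-partials test fails on this split — it is not an exact differential as presented.
- a linear integrating factor: the unknown enters nonlinearly (through a power, a denominator, or a transcendental function), which the linear integrating-factor recipe cannot absorb as-is — any repair would come from a preliminary substitution, not the factor.
- the homogeneous substitution: yes, a natural case for it.
- separation of variables — the two dependences are entangled, not a clean product of one-variable pieces.


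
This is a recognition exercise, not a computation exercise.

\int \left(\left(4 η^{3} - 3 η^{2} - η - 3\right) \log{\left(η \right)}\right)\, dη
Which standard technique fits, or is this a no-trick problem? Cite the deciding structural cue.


Verdict: integration by parts — \log{\left(η \right)} is the classic u in parts — its derivative is a plain reciprocal while 4 η^{3} - 3 η^{2} - η - 3 absorbs the dv role.


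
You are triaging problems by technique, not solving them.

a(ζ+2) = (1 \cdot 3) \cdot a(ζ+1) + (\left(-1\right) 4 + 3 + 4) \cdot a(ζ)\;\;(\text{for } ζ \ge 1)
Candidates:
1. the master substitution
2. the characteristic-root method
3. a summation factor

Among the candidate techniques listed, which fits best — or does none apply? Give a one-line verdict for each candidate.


Diagnosis: the characteristic-root method — fixed numeric weights on consecutive terms and no forcing term added: the root method in its home territory.
- the master substitution — there is no divide-the-index recursive argument.
- the characteristic-root method: applicable, and directly so.
- a summation factor — the recurrence reaches back more than one step, outside the first-order family a summation factor normalizes.


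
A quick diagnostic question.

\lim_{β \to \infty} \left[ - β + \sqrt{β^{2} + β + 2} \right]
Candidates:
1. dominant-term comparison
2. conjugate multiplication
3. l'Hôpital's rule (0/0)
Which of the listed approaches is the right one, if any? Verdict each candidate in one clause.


Technique: conjugate multiplication — \sqrt{β^{2} + β + 2} and β both blow up, but their difference is tame once the conjugate rationalizes it.
- dominant-term comparison — leading-power comparison does not apply to this form.
- conjugate multiplication: a fit — the right tool for this form.
- l'Hôpital's rule (0/0) — the expression is a difference driving to ∞ − ∞, not a 0/0 quotient — there is no ratio for the rule to differentiate.


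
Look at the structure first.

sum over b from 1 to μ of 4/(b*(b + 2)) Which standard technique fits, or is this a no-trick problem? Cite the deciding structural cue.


Verdict: telescoping — poles of 4/(b*(b + 2)) differ by an integer, the telltale of a telescoping partial-fraction sum.


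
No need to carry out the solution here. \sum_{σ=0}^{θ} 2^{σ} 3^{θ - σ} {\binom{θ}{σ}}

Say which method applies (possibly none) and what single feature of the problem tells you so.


Diagnosis: the binomial theorem — binomial coefficients against complementary powers of 2 and 3: recognize the binomial expansion and resum.
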